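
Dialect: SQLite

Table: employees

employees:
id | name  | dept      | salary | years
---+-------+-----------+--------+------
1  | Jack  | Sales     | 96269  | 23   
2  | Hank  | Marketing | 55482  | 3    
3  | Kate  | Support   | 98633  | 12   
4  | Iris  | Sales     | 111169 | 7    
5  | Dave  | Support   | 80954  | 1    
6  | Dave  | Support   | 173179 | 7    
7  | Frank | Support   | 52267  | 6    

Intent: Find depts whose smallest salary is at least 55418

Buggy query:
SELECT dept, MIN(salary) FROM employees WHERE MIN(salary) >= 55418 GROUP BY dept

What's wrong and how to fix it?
Bug: Aggregates like MIN are computed per group after WHERE runs

Fix: Replace WHERE with HAVING after the GROUP BY

Corrected query:
SELECT dept, MIN(salary) FROM employees GROUP BY dept HAVING MIN(salary) >= 55418

Result:
dept      | MIN(salary)
----------+------------
Marketing | 55482      
Sales     | 96269      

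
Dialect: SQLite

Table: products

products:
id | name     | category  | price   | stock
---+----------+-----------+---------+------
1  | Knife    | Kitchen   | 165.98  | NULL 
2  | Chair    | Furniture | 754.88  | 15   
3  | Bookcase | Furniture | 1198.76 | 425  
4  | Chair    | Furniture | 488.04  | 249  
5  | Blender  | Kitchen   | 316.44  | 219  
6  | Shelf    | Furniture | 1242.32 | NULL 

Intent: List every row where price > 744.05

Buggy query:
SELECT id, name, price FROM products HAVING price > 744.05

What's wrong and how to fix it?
Bug: HAVING filters the output of aggregation, but this query has no GROUP BY and no aggregate functions, so SQLite rejects it (HAVING clause on a non-aggregate query); the condition here is per row

Fix: Replace HAVING with WHERE since the condition applies to individual rows

Corrected query:
SELECT id, name, price FROM products WHERE price > 744.05

Result:
id | name     | price  
---+----------+--------
2  | Chair    | 754.88 
3  | Bookcase | 1198.76
6  | Shelf    | 1242.32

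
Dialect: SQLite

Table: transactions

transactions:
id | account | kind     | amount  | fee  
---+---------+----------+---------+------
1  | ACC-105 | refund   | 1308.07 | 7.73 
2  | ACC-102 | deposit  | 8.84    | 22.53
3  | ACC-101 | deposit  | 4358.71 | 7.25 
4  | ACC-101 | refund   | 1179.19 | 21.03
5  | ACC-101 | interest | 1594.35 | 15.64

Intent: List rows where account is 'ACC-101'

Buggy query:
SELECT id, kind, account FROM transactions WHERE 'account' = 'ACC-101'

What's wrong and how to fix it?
Bug: Single quotes denote string literals in SQL; the column name is being compared as a constant string

Fix: Reference the column as account without single quotes

Corrected query:
SELECT id, kind, account FROM transactions WHERE account = 'ACC-101'

Result:
id | kind     | account
---+----------+--------
3  | deposit  | ACC-101
4  | refund   | ACC-101
5  | interest | ACC-101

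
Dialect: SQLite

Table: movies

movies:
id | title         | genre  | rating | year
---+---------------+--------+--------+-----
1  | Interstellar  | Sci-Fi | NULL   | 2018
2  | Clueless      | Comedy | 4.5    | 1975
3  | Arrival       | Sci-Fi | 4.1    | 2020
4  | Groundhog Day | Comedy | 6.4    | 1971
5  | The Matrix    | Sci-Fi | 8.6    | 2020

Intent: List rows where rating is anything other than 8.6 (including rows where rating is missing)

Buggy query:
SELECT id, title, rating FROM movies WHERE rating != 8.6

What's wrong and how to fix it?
Bug: 'rating != 8.6' is unknown when rating is NULL, so NULL rows are silently excluded

Fix: Add an explicit OR rating IS NULL to include the missing-value rows

Corrected query:
SELECT id, title, rating FROM movies WHERE rating != 8.6 OR rating IS NULL

Result:
id | title         | rating
---+---------------+-------
1  | Interstellar  | NULL  
2  | Clueless      | 4.5   
3  | Arrival       | 4.1   
4  | Groundhog Day | 6.4   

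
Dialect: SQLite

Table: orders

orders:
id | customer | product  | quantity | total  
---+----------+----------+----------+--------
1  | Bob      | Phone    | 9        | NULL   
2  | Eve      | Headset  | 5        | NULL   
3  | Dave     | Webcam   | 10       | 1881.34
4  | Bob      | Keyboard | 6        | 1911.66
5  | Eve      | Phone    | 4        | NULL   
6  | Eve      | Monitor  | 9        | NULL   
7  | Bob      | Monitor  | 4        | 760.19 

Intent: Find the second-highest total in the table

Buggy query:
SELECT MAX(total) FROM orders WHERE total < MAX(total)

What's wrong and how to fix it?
Bug: The inner MAX is an aggregate inside WHERE, which is not allowed

Fix: Put the inner MAX in a scalar subquery

Corrected query:
SELECT MAX(total) FROM orders WHERE total < (SELECT MAX(total) FROM orders)

Result:
MAX(total)
----------
1881.34   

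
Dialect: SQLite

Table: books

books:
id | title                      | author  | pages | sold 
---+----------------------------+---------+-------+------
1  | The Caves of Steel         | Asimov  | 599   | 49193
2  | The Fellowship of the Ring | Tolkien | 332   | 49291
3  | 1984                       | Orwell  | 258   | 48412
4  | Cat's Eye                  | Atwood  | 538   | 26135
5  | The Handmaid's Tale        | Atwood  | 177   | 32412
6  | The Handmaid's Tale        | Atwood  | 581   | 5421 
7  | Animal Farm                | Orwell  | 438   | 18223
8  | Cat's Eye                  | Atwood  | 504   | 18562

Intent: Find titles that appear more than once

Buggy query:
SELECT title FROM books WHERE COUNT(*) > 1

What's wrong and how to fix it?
Bug: WHERE can't reference COUNT(*); aggregates are computed after WHERE

Fix: Group first, then use HAVING for the count condition

Corrected query:
SELECT title FROM books GROUP BY title HAVING COUNT(*) > 1

Result:
title              
-------------------
Cat's Eye          
The Handmaid's Tale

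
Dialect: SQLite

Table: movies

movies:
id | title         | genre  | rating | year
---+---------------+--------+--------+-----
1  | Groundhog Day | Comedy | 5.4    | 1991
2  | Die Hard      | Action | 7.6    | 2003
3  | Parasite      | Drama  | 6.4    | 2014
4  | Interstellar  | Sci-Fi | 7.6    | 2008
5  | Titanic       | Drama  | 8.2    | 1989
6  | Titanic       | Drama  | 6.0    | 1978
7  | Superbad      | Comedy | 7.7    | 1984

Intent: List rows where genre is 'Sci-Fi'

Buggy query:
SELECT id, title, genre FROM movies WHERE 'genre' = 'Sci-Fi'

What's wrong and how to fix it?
Bug: 'genre' in single quotes is a string literal, not the column; the comparison is literal-vs-literal and never true

Fix: Reference the column as genre without single quotes

Corrected query:
SELECT id, title, genre FROM movies WHERE genre = 'Sci-Fi'

Result:
id | title        | genre 
---+--------------+-------
4  | Interstellar | Sci-Fi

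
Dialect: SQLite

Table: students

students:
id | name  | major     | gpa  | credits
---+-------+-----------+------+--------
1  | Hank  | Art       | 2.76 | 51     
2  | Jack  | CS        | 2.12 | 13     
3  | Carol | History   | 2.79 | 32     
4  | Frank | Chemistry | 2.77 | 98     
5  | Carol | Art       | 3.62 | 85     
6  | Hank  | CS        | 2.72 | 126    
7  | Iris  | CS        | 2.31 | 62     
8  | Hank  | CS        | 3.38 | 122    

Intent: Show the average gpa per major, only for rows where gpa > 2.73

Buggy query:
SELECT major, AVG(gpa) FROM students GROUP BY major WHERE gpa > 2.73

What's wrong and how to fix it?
Bug: Row-level WHERE must come before GROUP BY in the clause order

Fix: Move the WHERE clause before GROUP BY

Corrected query:
SELECT major, AVG(gpa) FROM students WHERE gpa > 2.73 GROUP BY major

Result:
major     | AVG(gpa)
----------+---------
Art       | 3.19    
CS        | 3.38    
Chemistry | 2.77    
History   | 2.79    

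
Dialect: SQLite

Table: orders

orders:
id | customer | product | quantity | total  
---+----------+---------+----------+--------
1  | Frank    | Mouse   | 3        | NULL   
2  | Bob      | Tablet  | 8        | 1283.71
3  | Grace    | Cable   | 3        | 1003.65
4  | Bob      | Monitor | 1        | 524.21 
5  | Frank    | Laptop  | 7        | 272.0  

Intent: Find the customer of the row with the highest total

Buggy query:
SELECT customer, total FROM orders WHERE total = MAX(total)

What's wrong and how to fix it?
Bug: WHERE is evaluated per row; an aggregate over the whole table isn't defined there

Fix: Wrap MAX in a scalar subquery so WHERE compares against a single value

Corrected query:
SELECT customer, total FROM orders WHERE total = (SELECT MAX(total) FROM orders)

Result:
customer | total  
---------+--------
Bob      | 1283.71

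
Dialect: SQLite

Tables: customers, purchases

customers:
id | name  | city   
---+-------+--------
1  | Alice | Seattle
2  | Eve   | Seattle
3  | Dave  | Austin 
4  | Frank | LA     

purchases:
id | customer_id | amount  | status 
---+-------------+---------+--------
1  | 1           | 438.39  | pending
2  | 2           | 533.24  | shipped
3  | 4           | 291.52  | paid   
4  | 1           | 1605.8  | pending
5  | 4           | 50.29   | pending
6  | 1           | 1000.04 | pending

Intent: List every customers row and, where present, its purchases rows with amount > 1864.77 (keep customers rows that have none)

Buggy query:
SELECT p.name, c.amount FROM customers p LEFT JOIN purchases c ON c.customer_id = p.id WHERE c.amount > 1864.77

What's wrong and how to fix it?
Bug: A WHERE condition on the right-hand table after LEFT JOIN drops unmatched parents

Fix: Move the right-table condition into the ON clause so unmatched parents are kept

Corrected query:
SELECT p.name, c.amount FROM customers p LEFT JOIN purchases c ON c.customer_id = p.id AND c.amount > 1864.77

Result:
name  | amount
------+-------
Alice | NULL  
Eve   | NULL  
Dave  | NULL  
Frank | NULL  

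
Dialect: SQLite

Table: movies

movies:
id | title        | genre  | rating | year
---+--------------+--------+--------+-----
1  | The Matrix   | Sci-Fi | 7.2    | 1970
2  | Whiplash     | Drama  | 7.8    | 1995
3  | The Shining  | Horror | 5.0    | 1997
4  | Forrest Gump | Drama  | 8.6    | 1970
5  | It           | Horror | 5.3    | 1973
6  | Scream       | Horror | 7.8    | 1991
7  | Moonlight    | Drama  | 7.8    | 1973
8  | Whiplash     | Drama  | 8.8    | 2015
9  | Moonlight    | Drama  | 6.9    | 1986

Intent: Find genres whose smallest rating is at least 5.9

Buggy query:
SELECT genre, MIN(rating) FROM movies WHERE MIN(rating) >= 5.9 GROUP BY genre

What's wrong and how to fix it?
Bug: Aggregates like MIN are computed per group after WHERE runs

Fix: Use HAVING for the per-group MIN condition

Corrected query:
SELECT genre, MIN(rating) FROM movies GROUP BY genre HAVING MIN(rating) >= 5.9

Result:
genre  | MIN(rating)
-------+------------
Drama  | 6.9        
Sci-Fi | 7.2        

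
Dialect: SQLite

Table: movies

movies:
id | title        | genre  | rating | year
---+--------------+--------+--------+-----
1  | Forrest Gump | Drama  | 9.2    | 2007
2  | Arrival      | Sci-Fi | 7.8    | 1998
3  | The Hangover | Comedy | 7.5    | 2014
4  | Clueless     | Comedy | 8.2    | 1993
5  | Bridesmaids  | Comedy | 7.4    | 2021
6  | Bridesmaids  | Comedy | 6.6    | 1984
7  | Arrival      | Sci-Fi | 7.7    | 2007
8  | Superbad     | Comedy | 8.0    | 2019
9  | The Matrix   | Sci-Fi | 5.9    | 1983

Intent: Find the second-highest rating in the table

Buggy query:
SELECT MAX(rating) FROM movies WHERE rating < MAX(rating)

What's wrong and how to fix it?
Bug: MAX(rating) on the right of the comparison is an aggregate-in-WHERE error

Fix: Put the inner MAX in a scalar subquery

Corrected query:
SELECT MAX(rating) FROM movies WHERE rating < (SELECT MAX(rating) FROM movies)

Result:
MAX(rating)
-----------
8.2        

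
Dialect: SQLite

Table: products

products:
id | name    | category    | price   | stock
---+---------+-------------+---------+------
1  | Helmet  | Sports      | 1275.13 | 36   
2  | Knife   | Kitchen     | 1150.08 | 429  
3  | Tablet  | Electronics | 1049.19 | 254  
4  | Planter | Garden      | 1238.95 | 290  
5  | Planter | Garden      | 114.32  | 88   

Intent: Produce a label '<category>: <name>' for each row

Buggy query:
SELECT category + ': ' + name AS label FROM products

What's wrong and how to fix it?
Bug: SQLite uses || for string concatenation; + coerces text to numbers (yielding 0)

Fix: Replace + with || to concatenate text

Corrected query:
SELECT category || ': ' || name AS label FROM products

Result:
label              
-------------------
Sports: Helmet     
Kitchen: Knife     
Electronics: Tablet
Garden: Planter    
Garden: Planter    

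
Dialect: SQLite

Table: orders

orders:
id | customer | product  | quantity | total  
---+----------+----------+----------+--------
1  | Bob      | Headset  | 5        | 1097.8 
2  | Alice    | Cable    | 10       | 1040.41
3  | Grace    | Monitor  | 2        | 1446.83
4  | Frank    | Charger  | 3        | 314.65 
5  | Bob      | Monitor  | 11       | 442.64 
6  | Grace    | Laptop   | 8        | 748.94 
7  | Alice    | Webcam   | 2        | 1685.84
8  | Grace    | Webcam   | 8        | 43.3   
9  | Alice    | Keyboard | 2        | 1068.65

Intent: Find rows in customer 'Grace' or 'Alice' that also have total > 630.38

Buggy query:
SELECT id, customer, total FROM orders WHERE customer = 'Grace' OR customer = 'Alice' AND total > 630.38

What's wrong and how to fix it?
Bug: Without parentheses, AND is evaluated before OR, so the total filter only applies to the 'Alice' branch

Fix: Group the OR with parentheses (or use IN), then AND the threshold

Corrected query:
SELECT id, customer, total FROM orders WHERE (customer = 'Grace' OR customer = 'Alice') AND total > 630.38

Result:
id | customer | total  
---+----------+--------
2  | Alice    | 1040.41
3  | Grace    | 1446.83
6  | Grace    | 748.94 
7  | Alice    | 1685.84
9  | Alice    | 1068.65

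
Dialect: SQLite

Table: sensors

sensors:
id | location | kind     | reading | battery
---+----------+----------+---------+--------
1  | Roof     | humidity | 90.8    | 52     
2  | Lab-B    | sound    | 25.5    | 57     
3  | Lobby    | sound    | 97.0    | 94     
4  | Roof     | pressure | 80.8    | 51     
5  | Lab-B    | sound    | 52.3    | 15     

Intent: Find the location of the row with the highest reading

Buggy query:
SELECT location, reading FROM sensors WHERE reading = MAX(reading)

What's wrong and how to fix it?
Bug: WHERE is evaluated per row; an aggregate over the whole table isn't defined there

Fix: Use a subquery: WHERE reading = (SELECT MAX(reading) FROM sensors)

Corrected query:
SELECT location, reading FROM sensors WHERE reading = (SELECT MAX(reading) FROM sensors)

Result:
location | reading
---------+--------
Lobby    | 97     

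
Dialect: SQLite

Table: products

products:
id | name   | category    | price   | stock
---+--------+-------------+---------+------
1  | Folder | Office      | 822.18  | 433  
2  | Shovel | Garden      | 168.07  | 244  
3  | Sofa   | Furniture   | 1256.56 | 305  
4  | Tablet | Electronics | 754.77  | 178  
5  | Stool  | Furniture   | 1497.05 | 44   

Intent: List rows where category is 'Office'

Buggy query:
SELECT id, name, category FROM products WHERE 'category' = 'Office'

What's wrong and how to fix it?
Bug: 'category' in single quotes is a string literal, not the column; the comparison is literal-vs-literal and never true

Fix: Reference the column as category without single quotes

Corrected query:
SELECT id, name, category FROM products WHERE category = 'Office'

Result:
id | name   | category
---+--------+---------
1  | Folder | Office  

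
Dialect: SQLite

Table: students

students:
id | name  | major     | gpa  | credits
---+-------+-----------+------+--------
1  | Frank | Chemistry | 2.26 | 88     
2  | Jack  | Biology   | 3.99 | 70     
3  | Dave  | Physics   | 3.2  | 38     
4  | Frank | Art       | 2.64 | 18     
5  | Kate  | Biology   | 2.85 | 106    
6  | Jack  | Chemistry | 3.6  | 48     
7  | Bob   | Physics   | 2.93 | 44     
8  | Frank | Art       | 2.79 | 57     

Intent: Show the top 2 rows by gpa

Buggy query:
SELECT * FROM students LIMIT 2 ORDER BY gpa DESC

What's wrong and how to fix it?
Bug: ORDER BY cannot follow LIMIT; LIMIT is the final clause

Fix: Sort with ORDER BY, then apply LIMIT

Corrected query:
SELECT * FROM students ORDER BY gpa DESC LIMIT 2

Result:
id | name | major     | gpa  | credits
---+------+-----------+------+--------
2  | Jack | Biology   | 3.99 | 70     
6  | Jack | Chemistry | 3.6  | 48     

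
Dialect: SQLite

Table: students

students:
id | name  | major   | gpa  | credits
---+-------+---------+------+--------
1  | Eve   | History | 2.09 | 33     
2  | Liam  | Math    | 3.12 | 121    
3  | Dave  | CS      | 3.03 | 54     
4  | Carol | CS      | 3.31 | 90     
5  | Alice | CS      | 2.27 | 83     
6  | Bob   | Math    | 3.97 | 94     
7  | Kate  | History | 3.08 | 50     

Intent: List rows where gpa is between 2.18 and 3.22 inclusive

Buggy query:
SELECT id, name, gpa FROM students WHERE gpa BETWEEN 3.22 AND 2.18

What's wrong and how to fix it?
Bug: The bounds are reversed; BETWEEN a AND b requires a <= b to match anything

Fix: Swap the bounds so the smaller value comes first

Corrected query:
SELECT id, name, gpa FROM students WHERE gpa BETWEEN 2.18 AND 3.22

Result:
id | name  | gpa 
---+-------+-----
2  | Liam  | 3.12
3  | Dave  | 3.03
5  | Alice | 2.27
7  | Kate  | 3.08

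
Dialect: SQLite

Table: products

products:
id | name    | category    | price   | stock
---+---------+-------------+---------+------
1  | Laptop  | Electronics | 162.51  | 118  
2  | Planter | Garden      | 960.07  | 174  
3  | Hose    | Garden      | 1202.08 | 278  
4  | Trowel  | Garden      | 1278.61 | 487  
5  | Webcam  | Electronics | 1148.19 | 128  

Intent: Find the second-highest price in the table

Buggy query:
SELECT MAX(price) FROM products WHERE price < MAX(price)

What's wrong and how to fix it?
Bug: MAX(price) on the right of the comparison is an aggregate-in-WHERE error

Fix: Put the inner MAX in a scalar subquery

Corrected query:
SELECT MAX(price) FROM products WHERE price < (SELECT MAX(price) FROM products)

Result:
MAX(price)
----------
1202.08   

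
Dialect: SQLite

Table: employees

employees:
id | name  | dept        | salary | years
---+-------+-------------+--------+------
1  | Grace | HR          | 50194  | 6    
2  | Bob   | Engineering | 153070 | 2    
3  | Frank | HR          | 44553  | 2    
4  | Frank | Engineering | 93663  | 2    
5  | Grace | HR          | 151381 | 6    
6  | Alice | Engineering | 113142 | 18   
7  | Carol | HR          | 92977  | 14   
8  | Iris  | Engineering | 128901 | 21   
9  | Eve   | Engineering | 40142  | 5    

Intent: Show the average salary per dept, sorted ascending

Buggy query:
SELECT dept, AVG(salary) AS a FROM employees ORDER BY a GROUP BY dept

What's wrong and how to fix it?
Bug: ORDER BY appears before GROUP BY; SQL clause order requires GROUP BY first

Fix: Move ORDER BY to the end, after GROUP BY

Corrected query:
SELECT dept, AVG(salary) AS a FROM employees GROUP BY dept ORDER BY a

Result:
dept        | a       
------------+---------
HR          | 84776.25
Engineering | 105783.6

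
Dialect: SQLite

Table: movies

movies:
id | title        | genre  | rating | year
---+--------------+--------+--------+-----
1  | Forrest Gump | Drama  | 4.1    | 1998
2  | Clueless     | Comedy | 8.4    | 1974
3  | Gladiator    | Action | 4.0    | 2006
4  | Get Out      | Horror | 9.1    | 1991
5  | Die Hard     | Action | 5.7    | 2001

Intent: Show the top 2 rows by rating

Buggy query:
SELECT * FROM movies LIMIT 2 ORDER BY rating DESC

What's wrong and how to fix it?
Bug: ORDER BY cannot follow LIMIT; LIMIT is the final clause

Fix: Sort with ORDER BY, then apply LIMIT

Corrected query:
SELECT * FROM movies ORDER BY rating DESC LIMIT 2

Result:
id | title    | genre  | rating | year
---+----------+--------+--------+-----
4  | Get Out  | Horror | 9.1    | 1991
2  | Clueless | Comedy | 8.4    | 1974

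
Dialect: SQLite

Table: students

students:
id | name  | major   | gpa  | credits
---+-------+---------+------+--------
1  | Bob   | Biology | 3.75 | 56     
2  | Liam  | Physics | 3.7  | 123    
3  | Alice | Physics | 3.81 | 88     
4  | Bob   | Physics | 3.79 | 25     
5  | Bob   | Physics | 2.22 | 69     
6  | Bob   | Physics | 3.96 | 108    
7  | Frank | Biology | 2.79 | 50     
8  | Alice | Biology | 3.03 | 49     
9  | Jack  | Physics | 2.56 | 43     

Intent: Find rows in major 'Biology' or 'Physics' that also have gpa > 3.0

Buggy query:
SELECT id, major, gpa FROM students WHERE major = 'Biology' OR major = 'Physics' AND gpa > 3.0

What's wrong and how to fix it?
Bug: Without parentheses, AND is evaluated before OR, so the gpa filter only applies to the 'Physics' branch

Fix: Group the OR with parentheses (or use IN), then AND the threshold

Corrected query:
SELECT id, major, gpa FROM students WHERE (major = 'Biology' OR major = 'Physics') AND gpa > 3.0

Result:
id | major   | gpa 
---+---------+-----
1  | Biology | 3.75
2  | Physics | 3.7 
3  | Physics | 3.81
4  | Physics | 3.79
6  | Physics | 3.96
8  | Biology | 3.03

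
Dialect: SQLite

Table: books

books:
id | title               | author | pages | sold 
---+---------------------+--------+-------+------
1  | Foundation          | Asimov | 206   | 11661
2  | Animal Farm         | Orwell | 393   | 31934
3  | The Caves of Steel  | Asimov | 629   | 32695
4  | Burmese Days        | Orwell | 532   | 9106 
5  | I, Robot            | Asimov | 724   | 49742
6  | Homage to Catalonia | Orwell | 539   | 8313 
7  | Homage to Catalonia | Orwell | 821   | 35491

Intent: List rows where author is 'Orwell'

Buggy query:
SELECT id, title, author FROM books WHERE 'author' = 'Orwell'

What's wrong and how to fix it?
Bug: 'author' in single quotes is a string literal, not the column; the comparison is literal-vs-literal and never true

Fix: Remove the quotes around the column name (or use double quotes for an identifier)

Corrected query:
SELECT id, title, author FROM books WHERE author = 'Orwell'

Result:
id | title               | author
---+---------------------+-------
2  | Animal Farm         | Orwell
4  | Burmese Days        | Orwell
6  | Homage to Catalonia | Orwell
7  | Homage to Catalonia | Orwell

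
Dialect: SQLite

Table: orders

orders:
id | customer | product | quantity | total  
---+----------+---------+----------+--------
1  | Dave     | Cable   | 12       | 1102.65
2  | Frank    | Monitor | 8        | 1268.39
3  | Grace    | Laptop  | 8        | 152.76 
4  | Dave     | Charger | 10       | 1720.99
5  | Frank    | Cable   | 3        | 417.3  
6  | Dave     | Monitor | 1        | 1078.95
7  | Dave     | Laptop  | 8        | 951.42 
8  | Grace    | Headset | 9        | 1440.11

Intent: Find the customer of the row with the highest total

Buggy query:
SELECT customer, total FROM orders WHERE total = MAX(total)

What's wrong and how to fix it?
Bug: WHERE is evaluated per row; an aggregate over the whole table isn't defined there

Fix: Use a subquery: WHERE total = (SELECT MAX(total) FROM orders)

Corrected query:
SELECT customer, total FROM orders WHERE total = (SELECT MAX(total) FROM orders)

Result:
customer | total  
---------+--------
Dave     | 1720.99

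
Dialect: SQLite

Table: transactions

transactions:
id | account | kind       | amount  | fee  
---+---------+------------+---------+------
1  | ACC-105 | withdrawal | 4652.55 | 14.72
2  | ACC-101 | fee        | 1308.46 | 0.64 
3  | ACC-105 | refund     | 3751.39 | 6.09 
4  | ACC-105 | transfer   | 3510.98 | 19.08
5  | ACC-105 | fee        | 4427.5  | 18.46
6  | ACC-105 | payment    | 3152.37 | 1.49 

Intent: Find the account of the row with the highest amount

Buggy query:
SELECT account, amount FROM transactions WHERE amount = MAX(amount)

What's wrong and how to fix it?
Bug: MAX(amount) is an aggregate and cannot be used directly in WHERE

Fix: Wrap MAX in a scalar subquery so WHERE compares against a single value

Corrected query:
SELECT account, amount FROM transactions WHERE amount = (SELECT MAX(amount) FROM transactions)

Result:
account | amount 
--------+--------
ACC-105 | 4652.55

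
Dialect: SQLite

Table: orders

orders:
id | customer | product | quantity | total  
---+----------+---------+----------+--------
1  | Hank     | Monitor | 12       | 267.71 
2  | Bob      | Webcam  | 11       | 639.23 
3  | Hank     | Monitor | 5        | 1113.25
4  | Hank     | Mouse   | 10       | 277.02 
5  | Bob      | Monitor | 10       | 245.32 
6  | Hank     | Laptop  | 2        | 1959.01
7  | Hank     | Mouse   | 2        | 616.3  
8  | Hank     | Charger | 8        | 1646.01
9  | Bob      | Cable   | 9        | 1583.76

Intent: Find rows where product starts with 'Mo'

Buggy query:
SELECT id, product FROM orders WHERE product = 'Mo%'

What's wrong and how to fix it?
Bug: Wildcards only work with LIKE; '=' treats '%' as a literal character

Fix: Replace '=' with LIKE so 'Mo%' is treated as a pattern

Corrected query:
SELECT id, product FROM orders WHERE product LIKE 'Mo%'

Result:
id | product
---+--------
1  | Monitor
3  | Monitor
4  | Mouse  
5  | Monitor
7  | Mouse  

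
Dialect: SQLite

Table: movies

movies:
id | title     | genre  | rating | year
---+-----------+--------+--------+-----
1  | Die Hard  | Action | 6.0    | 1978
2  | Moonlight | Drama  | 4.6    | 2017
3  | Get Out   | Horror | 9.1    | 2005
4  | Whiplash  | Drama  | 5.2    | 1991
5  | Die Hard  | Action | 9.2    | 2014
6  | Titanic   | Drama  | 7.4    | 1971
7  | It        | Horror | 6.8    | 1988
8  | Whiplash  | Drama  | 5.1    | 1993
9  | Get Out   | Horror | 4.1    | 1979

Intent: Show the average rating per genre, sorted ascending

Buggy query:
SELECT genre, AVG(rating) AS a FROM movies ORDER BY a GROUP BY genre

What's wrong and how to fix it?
Bug: ORDER BY appears before GROUP BY; SQL clause order requires GROUP BY first

Fix: Reorder: SELECT … FROM … GROUP BY … ORDER BY …

Corrected query:
SELECT genre, AVG(rating) AS a FROM movies GROUP BY genre ORDER BY a

Result:
genre  | a       
-------+---------
Drama  | 5.575   
Horror | 6.666667
Action | 7.6     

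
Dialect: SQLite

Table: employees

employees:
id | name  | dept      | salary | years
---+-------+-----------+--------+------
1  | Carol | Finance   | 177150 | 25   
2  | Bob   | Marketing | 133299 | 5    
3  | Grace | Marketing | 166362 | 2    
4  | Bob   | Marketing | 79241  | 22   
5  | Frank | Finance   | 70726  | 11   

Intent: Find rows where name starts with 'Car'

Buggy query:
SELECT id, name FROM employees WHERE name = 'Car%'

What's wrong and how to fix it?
Bug: '=' compares the literal string including the % character; pattern matching needs LIKE

Fix: Use LIKE for wildcard pattern matching

Corrected query:
SELECT id, name FROM employees WHERE name LIKE 'Car%'

Result:
id | name 
---+------
1  | Carol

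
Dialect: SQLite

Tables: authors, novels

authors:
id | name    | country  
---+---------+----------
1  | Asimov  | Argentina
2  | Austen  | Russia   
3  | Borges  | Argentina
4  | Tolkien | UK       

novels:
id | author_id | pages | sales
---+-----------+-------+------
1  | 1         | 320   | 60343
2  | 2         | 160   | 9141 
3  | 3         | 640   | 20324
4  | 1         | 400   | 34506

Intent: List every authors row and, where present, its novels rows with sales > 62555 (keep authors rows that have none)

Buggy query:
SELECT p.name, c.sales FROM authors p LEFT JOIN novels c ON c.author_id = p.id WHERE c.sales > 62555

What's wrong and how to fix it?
Bug: Filtering c.sales in WHERE discards the NULL rows produced by LEFT JOIN, turning it into an inner join

Fix: Move the right-table condition into the ON clause so unmatched parents are kept

Corrected query:
SELECT p.name, c.sales FROM authors p LEFT JOIN novels c ON c.author_id = p.id AND c.sales > 62555

Result:
name    | sales
--------+------
Asimov  | NULL 
Austen  | NULL 
Borges  | NULL 
Tolkien | NULL 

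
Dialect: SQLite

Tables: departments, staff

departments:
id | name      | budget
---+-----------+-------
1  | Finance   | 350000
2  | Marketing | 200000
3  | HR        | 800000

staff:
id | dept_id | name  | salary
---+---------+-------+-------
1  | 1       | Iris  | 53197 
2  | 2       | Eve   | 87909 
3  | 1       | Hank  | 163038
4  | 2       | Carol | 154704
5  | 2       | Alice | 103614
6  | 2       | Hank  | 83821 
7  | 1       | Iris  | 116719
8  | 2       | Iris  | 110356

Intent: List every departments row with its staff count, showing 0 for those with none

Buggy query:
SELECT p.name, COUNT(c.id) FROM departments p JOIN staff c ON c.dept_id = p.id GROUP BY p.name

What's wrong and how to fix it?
Bug: An inner join excludes parents with zero children

Fix: Switch to LEFT JOIN to retain unmatched parent rows

Corrected query:
SELECT p.name, COUNT(c.id) FROM departments p LEFT JOIN staff c ON c.dept_id = p.id GROUP BY p.name

Result:
name      | COUNT(c.id)
----------+------------
Finance   | 3          
HR        | 0          
Marketing | 5          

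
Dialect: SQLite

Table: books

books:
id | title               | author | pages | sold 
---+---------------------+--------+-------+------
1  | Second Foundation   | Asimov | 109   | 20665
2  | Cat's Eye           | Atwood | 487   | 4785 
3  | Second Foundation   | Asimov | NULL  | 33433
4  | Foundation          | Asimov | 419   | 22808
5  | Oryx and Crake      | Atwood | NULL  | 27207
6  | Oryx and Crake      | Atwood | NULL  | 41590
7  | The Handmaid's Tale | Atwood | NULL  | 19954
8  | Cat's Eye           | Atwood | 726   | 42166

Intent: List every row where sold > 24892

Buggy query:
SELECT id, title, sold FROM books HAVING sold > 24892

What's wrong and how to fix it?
Bug: This is a non-aggregate query (no GROUP BY, no aggregates), so in SQLite the HAVING clause is invalid here; a row-level condition belongs in WHERE

Fix: Replace HAVING with WHERE since the condition applies to individual rows

Corrected query:
SELECT id, title, sold FROM books WHERE sold > 24892

Result:
id | title             | sold 
---+-------------------+------
3  | Second Foundation | 33433
5  | Oryx and Crake    | 27207
6  | Oryx and Crake    | 41590
8  | Cat's Eye         | 42166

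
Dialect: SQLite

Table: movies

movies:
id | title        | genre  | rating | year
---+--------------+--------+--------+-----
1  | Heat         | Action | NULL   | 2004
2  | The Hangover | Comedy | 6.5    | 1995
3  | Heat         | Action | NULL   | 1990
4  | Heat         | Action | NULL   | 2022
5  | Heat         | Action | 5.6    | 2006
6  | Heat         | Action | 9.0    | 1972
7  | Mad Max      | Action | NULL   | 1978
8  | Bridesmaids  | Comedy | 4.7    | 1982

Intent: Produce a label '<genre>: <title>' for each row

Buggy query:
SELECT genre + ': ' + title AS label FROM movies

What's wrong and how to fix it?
Bug: SQLite uses || for string concatenation; + coerces text to numbers (yielding 0)

Fix: Replace + with || to concatenate text

Corrected query:
SELECT genre || ': ' || title AS label FROM movies

Result:
label               
--------------------
Action: Heat        
Comedy: The Hangover
Action: Heat        
Action: Heat        
Action: Heat        
Action: Heat        
Action: Mad Max     
Comedy: Bridesmaids 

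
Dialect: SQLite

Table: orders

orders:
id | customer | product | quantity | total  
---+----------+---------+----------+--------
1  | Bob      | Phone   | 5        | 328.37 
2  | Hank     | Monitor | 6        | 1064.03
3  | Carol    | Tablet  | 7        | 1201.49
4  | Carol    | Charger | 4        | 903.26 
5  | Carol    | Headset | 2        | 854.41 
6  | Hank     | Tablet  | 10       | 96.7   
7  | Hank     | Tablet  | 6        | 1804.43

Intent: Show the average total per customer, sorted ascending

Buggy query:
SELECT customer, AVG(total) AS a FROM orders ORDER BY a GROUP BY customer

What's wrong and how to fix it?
Bug: GROUP BY must precede ORDER BY

Fix: Reorder: SELECT … FROM … GROUP BY … ORDER BY …

Corrected query:
SELECT customer, AVG(total) AS a FROM orders GROUP BY customer ORDER BY a

Result:
customer | a         
---------+-----------
Bob      | 328.37    
Carol    | 986.386667
Hank     | 988.386667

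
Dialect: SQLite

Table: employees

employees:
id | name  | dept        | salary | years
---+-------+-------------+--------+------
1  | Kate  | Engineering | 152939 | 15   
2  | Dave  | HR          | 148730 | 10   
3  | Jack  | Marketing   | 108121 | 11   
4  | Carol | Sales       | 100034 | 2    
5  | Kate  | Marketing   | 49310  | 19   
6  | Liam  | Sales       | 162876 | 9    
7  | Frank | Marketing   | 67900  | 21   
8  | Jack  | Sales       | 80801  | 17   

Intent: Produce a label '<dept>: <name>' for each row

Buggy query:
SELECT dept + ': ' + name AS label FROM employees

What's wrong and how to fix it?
Bug: '+' is numeric addition; on text columns SQLite converts them to 0 instead of concatenating

Fix: Replace + with || to concatenate text

Corrected query:
SELECT dept || ': ' || name AS label FROM employees

Result:
label            
-----------------
Engineering: Kate
HR: Dave         
Marketing: Jack  
Sales: Carol     
Marketing: Kate  
Sales: Liam      
Marketing: Frank 
Sales: Jack      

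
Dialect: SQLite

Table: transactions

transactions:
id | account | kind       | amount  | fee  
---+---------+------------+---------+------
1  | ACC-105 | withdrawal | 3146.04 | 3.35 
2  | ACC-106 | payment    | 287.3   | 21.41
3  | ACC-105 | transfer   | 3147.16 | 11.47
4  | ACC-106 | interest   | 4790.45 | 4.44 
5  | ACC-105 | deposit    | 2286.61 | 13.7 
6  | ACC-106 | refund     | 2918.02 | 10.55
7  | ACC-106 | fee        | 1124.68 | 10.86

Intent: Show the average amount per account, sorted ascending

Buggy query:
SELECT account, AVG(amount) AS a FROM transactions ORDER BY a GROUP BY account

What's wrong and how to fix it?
Bug: GROUP BY must precede ORDER BY

Fix: Reorder: SELECT … FROM … GROUP BY … ORDER BY …

Corrected query:
SELECT account, AVG(amount) AS a FROM transactions GROUP BY account ORDER BY a

Result:
account | a          
--------+------------
ACC-106 | 2280.1125  
ACC-105 | 2859.936667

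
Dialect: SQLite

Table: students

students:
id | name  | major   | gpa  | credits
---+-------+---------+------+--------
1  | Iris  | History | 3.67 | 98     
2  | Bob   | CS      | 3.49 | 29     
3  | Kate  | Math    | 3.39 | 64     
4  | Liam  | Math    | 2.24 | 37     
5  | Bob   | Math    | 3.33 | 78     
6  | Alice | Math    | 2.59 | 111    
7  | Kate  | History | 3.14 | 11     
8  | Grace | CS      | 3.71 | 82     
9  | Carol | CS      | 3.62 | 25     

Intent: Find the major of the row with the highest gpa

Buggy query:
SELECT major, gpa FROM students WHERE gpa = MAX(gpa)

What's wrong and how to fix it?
Bug: WHERE is evaluated per row; an aggregate over the whole table isn't defined there

Fix: Wrap MAX in a scalar subquery so WHERE compares against a single value

Corrected query:
SELECT major, gpa FROM students WHERE gpa = (SELECT MAX(gpa) FROM students)

Result:
major | gpa 
------+-----
CS    | 3.71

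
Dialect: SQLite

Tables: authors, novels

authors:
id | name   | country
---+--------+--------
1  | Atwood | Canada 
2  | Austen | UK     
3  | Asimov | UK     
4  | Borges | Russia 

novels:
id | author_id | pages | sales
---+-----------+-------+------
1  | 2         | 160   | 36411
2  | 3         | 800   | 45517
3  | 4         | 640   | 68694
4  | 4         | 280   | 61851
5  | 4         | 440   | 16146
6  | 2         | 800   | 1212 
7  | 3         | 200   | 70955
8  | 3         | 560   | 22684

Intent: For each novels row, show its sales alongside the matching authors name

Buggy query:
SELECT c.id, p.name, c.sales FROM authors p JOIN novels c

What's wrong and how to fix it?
Bug: JOIN with no ON clause produces a cartesian product; every novels row pairs with every authors row

Fix: Add ON c.author_id = p.id to the JOIN

Corrected query:
SELECT c.id, p.name, c.sales FROM authors p JOIN novels c ON c.author_id = p.id

Result:
id | name   | sales
---+--------+------
1  | Austen | 36411
2  | Asimov | 45517
3  | Borges | 68694
4  | Borges | 61851
5  | Borges | 16146
6  | Austen | 1212 
7  | Asimov | 70955
8  | Asimov | 22684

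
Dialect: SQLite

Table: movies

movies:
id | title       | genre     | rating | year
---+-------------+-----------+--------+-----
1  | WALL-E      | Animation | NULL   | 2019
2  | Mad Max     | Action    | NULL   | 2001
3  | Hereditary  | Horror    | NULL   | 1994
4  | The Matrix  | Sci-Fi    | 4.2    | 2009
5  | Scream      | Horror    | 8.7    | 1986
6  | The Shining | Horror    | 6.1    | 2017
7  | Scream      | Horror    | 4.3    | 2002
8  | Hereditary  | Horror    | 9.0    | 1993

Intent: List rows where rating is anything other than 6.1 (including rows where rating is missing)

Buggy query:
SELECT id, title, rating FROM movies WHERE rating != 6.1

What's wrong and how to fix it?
Bug: 'rating != 6.1' is unknown when rating is NULL, so NULL rows are silently excluded

Fix: Add an explicit OR rating IS NULL to include the missing-value rows

Corrected query:
SELECT id, title, rating FROM movies WHERE rating != 6.1 OR rating IS NULL

Result:
id | title      | rating
---+------------+-------
1  | WALL-E     | NULL  
2  | Mad Max    | NULL  
3  | Hereditary | NULL  
4  | The Matrix | 4.2   
5  | Scream     | 8.7   
7  | Scream     | 4.3   
8  | Hereditary | 9     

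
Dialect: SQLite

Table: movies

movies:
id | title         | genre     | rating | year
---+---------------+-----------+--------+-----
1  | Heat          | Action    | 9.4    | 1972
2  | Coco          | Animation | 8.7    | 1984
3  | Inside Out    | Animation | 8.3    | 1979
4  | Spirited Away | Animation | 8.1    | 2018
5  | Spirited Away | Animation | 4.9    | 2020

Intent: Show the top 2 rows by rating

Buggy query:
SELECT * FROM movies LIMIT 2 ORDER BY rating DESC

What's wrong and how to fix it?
Bug: LIMIT must come after ORDER BY

Fix: Sort with ORDER BY, then apply LIMIT

Corrected query:
SELECT * FROM movies ORDER BY rating DESC LIMIT 2

Result:
id | title | genre     | rating | year
---+-------+-----------+--------+-----
1  | Heat  | Action    | 9.4    | 1972
2  | Coco  | Animation | 8.7    | 1984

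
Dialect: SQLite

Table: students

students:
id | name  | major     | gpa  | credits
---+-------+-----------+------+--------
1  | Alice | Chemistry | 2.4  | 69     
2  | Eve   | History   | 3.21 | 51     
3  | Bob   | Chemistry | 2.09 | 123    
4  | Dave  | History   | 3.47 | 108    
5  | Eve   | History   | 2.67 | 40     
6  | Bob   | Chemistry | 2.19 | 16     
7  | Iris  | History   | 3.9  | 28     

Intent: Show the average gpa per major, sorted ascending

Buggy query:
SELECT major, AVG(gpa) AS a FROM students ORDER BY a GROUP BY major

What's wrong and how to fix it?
Bug: ORDER BY appears before GROUP BY; SQL clause order requires GROUP BY first

Fix: Move ORDER BY to the end, after GROUP BY

Corrected query:
SELECT major, AVG(gpa) AS a FROM students GROUP BY major ORDER BY a

Result:
major     | a       
----------+---------
Chemistry | 2.226667
History   | 3.3125  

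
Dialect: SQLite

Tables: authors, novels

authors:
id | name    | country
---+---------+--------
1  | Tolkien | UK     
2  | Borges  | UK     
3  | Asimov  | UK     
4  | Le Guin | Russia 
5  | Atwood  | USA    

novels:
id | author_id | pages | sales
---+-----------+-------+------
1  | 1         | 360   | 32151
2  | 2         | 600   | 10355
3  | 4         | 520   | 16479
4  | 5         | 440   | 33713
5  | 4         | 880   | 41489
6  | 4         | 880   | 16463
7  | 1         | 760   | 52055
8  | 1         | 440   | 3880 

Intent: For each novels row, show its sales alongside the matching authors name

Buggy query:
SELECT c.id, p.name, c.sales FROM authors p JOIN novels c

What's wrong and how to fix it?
Bug: JOIN with no ON clause produces a cartesian product; every novels row pairs with every authors row

Fix: Add ON c.author_id = p.id to the JOIN

Corrected query:
SELECT c.id, p.name, c.sales FROM authors p JOIN novels c ON c.author_id = p.id

Result:
id | name    | sales
---+---------+------
1  | Tolkien | 32151
2  | Borges  | 10355
3  | Le Guin | 16479
4  | Atwood  | 33713
5  | Le Guin | 41489
6  | Le Guin | 16463
7  | Tolkien | 52055
8  | Tolkien | 3880 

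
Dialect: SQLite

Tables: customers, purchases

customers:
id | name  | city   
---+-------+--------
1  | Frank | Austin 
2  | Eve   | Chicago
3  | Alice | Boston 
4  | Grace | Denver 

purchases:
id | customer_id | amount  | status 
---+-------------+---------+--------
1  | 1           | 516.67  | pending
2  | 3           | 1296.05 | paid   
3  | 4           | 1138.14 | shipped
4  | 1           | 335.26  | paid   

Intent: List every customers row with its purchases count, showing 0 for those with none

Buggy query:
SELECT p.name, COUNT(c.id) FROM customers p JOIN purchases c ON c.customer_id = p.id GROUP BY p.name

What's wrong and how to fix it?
Bug: An inner join excludes parents with zero children

Fix: Switch to LEFT JOIN to retain unmatched parent rows

Corrected query:
SELECT p.name, COUNT(c.id) FROM customers p LEFT JOIN purchases c ON c.customer_id = p.id GROUP BY p.name

Result:
name  | COUNT(c.id)
------+------------
Alice | 1          
Eve   | 0          
Frank | 2          
Grace | 1          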